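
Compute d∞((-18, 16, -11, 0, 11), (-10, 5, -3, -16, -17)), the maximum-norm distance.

max(|x_i - y_i|) = max(|-18 - (-10)|, |16 - 5|, |-11 - (-3)|, |0 - (-16)|, |11 - (-17)|) = max(8, 11, 8, 16, 28) = 28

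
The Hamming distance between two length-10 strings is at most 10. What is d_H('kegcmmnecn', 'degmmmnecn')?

Differing positions: 1, 4. Hamming distance = 2. The maximum possible Hamming distance for length-10 strings is 10, so d_H/10 = 2/10 = 0.2.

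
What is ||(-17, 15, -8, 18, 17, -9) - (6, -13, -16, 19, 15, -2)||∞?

max(|x_i - y_i|) = max(|-17 - 6|, |15 - (-13)|, |-8 - (-16)|, |18 - 19|, |17 - 15|, |-9 - (-2)|) = max(23, 28, 8, 1, 2, 7) = 28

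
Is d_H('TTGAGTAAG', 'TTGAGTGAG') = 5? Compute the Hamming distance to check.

Differing positions: 7. Hamming distance = 1, so the claim that d_H = 5 is false.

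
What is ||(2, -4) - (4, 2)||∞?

max(|x_i - y_i|) = max(|2 - 4|, |-4 - 2|) = max(2, 6) = 6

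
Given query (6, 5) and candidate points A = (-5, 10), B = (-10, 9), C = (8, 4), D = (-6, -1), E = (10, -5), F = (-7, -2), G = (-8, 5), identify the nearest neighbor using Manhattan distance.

Distances: d(A) = 16, d(B) = 20, d(C) = 3, d(D) = 18, d(E) = 14, d(F) = 20, d(G) = 14. Nearest: C = (8, 4) with distance 3.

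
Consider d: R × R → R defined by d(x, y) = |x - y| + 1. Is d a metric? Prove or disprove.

No. d fails identity of indiscernibles (specifically d(x,x) = 0): d(1, 1) = |1 - 1| + 1 = 0 + 1 = 1 ≠ 0.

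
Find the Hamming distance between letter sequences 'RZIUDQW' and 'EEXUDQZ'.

Differing positions: 1, 2, 3, 7. Hamming distance = 4.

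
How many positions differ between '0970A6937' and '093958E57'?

Differing positions: 3, 4, 5, 6, 7, 8. Hamming distance = 6.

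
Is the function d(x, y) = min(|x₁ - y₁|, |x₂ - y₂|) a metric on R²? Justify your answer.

No. d fails identity of indiscernibles: take x = (2, 0) and y = (2, 3). Then d(x,y) = min(|2 - 2|, |0 - 3|) = min(0, 3) = 0, yet x ≠ y.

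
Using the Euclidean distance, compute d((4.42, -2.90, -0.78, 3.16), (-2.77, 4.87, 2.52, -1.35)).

(Σ|x_i - y_i|^2)^(1/2) = (|4.42 - (-2.77)|^2 + |-2.9 - 4.87|^2 + |-0.78 - 2.52|^2 + |3.16 - (-1.35)|^2)^(1/2)
= (7.19^2 + 7.77^2 + 3.3^2 + 4.51^2)^(1/2) = (51.6961 + 60.3729 + 10.89 + 20.3401)^(1/2) = (143.2991)^(1/2) ≈ 11.9708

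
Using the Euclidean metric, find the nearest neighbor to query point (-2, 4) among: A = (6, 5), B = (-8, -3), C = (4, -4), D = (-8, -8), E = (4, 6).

Distances: d(A) ≈ 8.0623, d(B) ≈ 9.2195, d(C) = 10, d(D) ≈ 13.4164, d(E) ≈ 6.3246. Nearest: E = (4, 6) with distance 6.3246.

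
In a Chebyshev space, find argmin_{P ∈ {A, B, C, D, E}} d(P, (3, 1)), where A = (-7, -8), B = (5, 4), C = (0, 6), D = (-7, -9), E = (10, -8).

Distances: d(A) = 10, d(B) = 3, d(C) = 5, d(D) = 10, d(E) = 9. Nearest: B = (5, 4) with distance 3.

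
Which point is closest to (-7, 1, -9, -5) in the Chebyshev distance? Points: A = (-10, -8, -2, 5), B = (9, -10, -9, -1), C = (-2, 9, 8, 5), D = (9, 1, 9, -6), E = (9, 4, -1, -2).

Distances: d(A) = 10, d(B) = 16, d(C) = 17, d(D) = 18, d(E) = 16. Nearest: A = (-10, -8, -2, 5) with distance 10.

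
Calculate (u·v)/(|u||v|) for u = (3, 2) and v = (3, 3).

With u = (3, 2), v = (3, 3):
u·v = 3·3 + 2·3 = 9 + 6 = 15.
|u| = √(3² + 2²) = √13, |v| = √(3² + 3²) = √18, so |u||v| = √(13·18) = √234.
cos θ = (u·v)/(|u||v|) = 15/√234 ≈ 0.9806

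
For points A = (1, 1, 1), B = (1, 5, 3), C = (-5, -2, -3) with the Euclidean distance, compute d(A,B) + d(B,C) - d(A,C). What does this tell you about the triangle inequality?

d(A,B) = √(0² + 4² + 2²) = √20 ≈ 4.4721, d(B,C) = √(6² + 7² + 6²) = √121 = 11, d(A,C) = √(6² + 3² + 4²) = √61 ≈ 7.8102.
d(A,B) + d(B,C) - d(A,C) = 4.4721 + 11 - 7.8102 = 15.4721 - 7.8102 = 7.6619 (to 4 decimal places). This is ≥ 0, so the triangle inequality holds for these points.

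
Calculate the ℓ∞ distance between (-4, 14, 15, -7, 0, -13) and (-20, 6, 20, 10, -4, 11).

max(|x_i - y_i|) = max(|-4 - (-20)|, |14 - 6|, |15 - 20|, |-7 - 10|, |0 - (-4)|, |-13 - 11|) = max(16, 8, 5, 17, 4, 24) = 24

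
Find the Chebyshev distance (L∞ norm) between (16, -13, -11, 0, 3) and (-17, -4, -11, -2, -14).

max(|x_i - y_i|) = max(|16 - (-17)|, |-13 - (-4)|, |-11 - (-11)|, |0 - (-2)|, |3 - (-14)|) = max(33, 9, 0, 2, 17) = 33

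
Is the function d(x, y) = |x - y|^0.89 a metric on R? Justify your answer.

Yes. With 0 < p = 0.89 ≤ 1, d(x,y) = |x-y|^0.89 is a metric on R. Non-negativity and symmetry are immediate; |x-y|^0.89 = 0 ⟺ |x-y| = 0 ⟺ x = y. For the triangle inequality, the function t ↦ t^0.89 is subadditive on [0,∞) when p ≤ 1, so |x-z|^0.89 ≤ (|x-y| + |y-z|)^0.89 ≤ |x-y|^0.89 + |y-z|^0.89.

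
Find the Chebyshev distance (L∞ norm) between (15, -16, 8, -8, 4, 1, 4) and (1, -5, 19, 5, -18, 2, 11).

max(|x_i - y_i|) = max(|15 - 1|, |-16 - (-5)|, |8 - 19|, |-8 - 5|, |4 - (-18)|, |1 - 2|, |4 - 11|) = max(14, 11, 11, 13, 22, 1, 7) = 22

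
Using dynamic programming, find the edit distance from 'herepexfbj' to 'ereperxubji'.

Let D[i][j] be the edit distance between the first i characters of 'herepexfbj' and the first j characters of 'ereperxubji', with D[i][0] = i, D[0][j] = j, and D[i][j] = D[i-1][j-1] if the characters match, else 1 + min(D[i-1][j], D[i][j-1], D[i-1][j-1]). Filling the table (rows: prefixes of 'herepexfbj', columns: prefixes of 'ereperxubji'):
     ε  e  r  e  p  e  r  x  u  b  j  i
  ε  0  1  2  3  4  5  6  7  8  9 10 11
  h  1  1  2  3  4  5  6  7  8  9 10 11
  e  2  1  2  2  3  4  5  6  7  8  9 10
  r  3  2  1  2  3  4  4  5  6  7  8  9
  e  4  3  2  1  2  3  4  5  6  7  8  9
  p  5  4  3  2  1  2  3  4  5  6  7  8
  e  6  5  4  3  2  1  2  3  4  5  6  7
  x  7  6  5  4  3  2  2  2  3  4  5  6
  f  8  7  6  5  4  3  3  3  3  4  5  6
  b  9  8  7  6  5  4  4  4  4  3  4  5
  j 10  9  8  7  6  5  5  5  5  4  3  4
The bottom-right entry gives D[10][11] = 4, so no sequence of fewer than 4 edits works. Backtracking through the table gives one optimal edit sequence (4 edits):
  herepexfbj → erepexfbj (del h @1)
  erepexfbj → ereperxfbj (ins r @6)
  ereperxfbj → ereperxubj (sub f→u @8)
  ereperxubj → ereperxubji (ins i @11)
Edit distance = 4.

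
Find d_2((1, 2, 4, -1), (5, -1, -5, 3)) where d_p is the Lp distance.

(Σ|x_i - y_i|^2)^(1/2) = (|1 - 5|^2 + |2 - (-1)|^2 + |4 - (-5)|^2 + |-1 - 3|^2)^(1/2)
= (4^2 + 3^2 + 9^2 + 4^2)^(1/2) = (16 + 9 + 81 + 16)^(1/2) = (122)^(1/2) ≈ 11.0454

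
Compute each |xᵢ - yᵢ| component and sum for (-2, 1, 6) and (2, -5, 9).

Σ|x_i - y_i| = |-2 - 2| + |1 - (-5)| + |6 - 9| = 4 + 6 + 3 = 13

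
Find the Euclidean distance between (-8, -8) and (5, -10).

√(Σ(x_i - y_i)²) = √((-8 - 5)² + (-8 - (-10))²)
= √((-13)² + 2²) = √(169 + 4) = √173 ≈ 13.1529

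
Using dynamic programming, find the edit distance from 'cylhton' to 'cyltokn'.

Let D[i][j] be the edit distance between the first i characters of 'cylhton' and the first j characters of 'cyltokn', with D[i][0] = i, D[0][j] = j, and D[i][j] = D[i-1][j-1] if the characters match, else 1 + min(D[i-1][j], D[i][j-1], D[i-1][j-1]). Filling the table (rows: prefixes of 'cylhton', columns: prefixes of 'cyltokn'):
     ε  c  y  l  t  o  k  n
  ε  0  1  2  3  4  5  6  7
  c  1  0  1  2  3  4  5  6
  y  2  1  0  1  2  3  4  5
  l  3  2  1  0  1  2  3  4
  h  4  3  2  1  1  2  3  4
  t  5  4  3  2  1  2  3  4
  o  6  5  4  3  2  1  2  3
  n  7  6  5  4  3  2  2  2
The bottom-right entry gives D[7][7] = 2, so no sequence of fewer than 2 edits works. Backtracking through the table gives one optimal edit sequence (2 edits):
  cylhton → cylton (del h @4)
  cylton → cyltokn (ins k @6)
Edit distance = 2.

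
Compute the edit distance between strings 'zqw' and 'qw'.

Let D[i][j] be the edit distance between the first i characters of 'zqw' and the first j characters of 'qw', with D[i][0] = i, D[0][j] = j, and D[i][j] = D[i-1][j-1] if the characters match, else 1 + min(D[i-1][j], D[i][j-1], D[i-1][j-1]). Filling the table (rows: prefixes of 'zqw', columns: prefixes of 'qw'):
     ε  q  w
  ε  0  1  2
  z  1  1  2
  q  2  1  2
  w  3  2  1
The bottom-right entry gives D[3][2] = 1, so no sequence of fewer than 1 edit works. Backtracking through the table gives one optimal edit sequence (1 edit):
  zqw → qw (del z @1)
Edit distance = 1.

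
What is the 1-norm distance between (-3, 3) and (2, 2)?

Σ|x_i - y_i| = |-3 - 2| + |3 - 2| = 5 + 1 = 6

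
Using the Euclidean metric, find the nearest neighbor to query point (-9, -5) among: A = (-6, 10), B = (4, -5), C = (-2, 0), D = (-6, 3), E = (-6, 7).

Distances: d(A) ≈ 15.2971, d(B) = 13, d(C) ≈ 8.6023, d(D) ≈ 8.544, d(E) ≈ 12.3693. Nearest: D = (-6, 3) with distance 8.544.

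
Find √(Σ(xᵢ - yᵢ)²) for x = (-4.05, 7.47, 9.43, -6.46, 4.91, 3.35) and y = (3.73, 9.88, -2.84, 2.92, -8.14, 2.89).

√(Σ(x_i - y_i)²) = √((-4.05 - 3.73)² + (7.47 - 9.88)² + (9.43 - (-2.84))² + (-6.46 - 2.92)² + (4.91 - (-8.14))² + (3.35 - 2.89)²)
= √((-7.78)² + (-2.41)² + 12.27² + (-9.38)² + 13.05² + 0.46²) = √(60.5284 + 5.8081 + 150.5529 + 87.9844 + 170.3025 + 0.2116) = √475.3879 ≈ 21.8034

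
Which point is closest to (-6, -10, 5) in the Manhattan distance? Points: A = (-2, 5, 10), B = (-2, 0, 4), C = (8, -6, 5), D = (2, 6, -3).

Distances: d(A) = 24, d(B) = 15, d(C) = 18, d(D) = 32. Nearest: B = (-2, 0, 4) with distance 15.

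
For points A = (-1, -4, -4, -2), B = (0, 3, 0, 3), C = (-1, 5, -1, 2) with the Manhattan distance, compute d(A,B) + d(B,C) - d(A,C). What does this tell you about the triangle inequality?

d(A,B) = 1 + 7 + 4 + 5 = 17, d(B,C) = 1 + 2 + 1 + 1 = 5, d(A,C) = 0 + 9 + 3 + 4 = 16.
d(A,B) + d(B,C) - d(A,C) = 17 + 5 - 16 = 22 - 16 = 6. This is ≥ 0, so the triangle inequality holds for these points.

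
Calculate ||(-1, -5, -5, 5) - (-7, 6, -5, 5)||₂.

√(Σ(x_i - y_i)²) = √((-1 - (-7))² + (-5 - 6)² + (-5 - (-5))² + (5 - 5)²)
= √(6² + (-11)² + 0² + 0²) = √(36 + 121 + 0 + 0) = √157 ≈ 12.53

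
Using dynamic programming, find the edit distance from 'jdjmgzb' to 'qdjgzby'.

Let D[i][j] be the edit distance between the first i characters of 'jdjmgzb' and the first j characters of 'qdjgzby', with D[i][0] = i, D[0][j] = j, and D[i][j] = D[i-1][j-1] if the characters match, else 1 + min(D[i-1][j], D[i][j-1], D[i-1][j-1]). Filling the table (rows: prefixes of 'jdjmgzb', columns: prefixes of 'qdjgzby'):
     ε  q  d  j  g  z  b  y
  ε  0  1  2  3  4  5  6  7
  j  1  1  2  2  3  4  5  6
  d  2  2  1  2  3  4  5  6
  j  3  3  2  1  2  3  4  5
  m  4  4  3  2  2  3  4  5
  g  5  5  4  3  2  3  4  5
  z  6  6  5  4  3  2  3  4
  b  7  7  6  5  4  3  2  3
The bottom-right entry gives D[7][7] = 3, so no sequence of fewer than 3 edits works. Backtracking through the table gives one optimal edit sequence (3 edits):
  jdjmgzb → qdjmgzb (sub j→q @1)
  qdjmgzb → qdjgzb (del m @4)
  qdjgzb → qdjgzby (ins y @7)
Edit distance = 3.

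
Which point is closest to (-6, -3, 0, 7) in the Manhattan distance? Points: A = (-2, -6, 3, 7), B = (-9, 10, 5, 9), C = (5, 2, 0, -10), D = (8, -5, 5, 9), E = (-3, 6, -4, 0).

Distances: d(A) = 10, d(B) = 23, d(C) = 33, d(D) = 23, d(E) = 23. Nearest: A = (-2, -6, 3, 7) with distance 10.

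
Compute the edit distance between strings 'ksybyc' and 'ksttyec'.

Let D[i][j] be the edit distance between the first i characters of 'ksybyc' and the first j characters of 'ksttyec', with D[i][0] = i, D[0][j] = j, and D[i][j] = D[i-1][j-1] if the characters match, else 1 + min(D[i-1][j], D[i][j-1], D[i-1][j-1]). Filling the table (rows: prefixes of 'ksybyc', columns: prefixes of 'ksttyec'):
     ε  k  s  t  t  y  e  c
  ε  0  1  2  3  4  5  6  7
  k  1  0  1  2  3  4  5  6
  s  2  1  0  1  2  3  4  5
  y  3  2  1  1  2  2  3  4
  b  4  3  2  2  2  3  3  4
  y  5  4  3  3  3  2  3  4
  c  6  5  4  4  4  3  3  3
The bottom-right entry gives D[6][7] = 3, so no sequence of fewer than 3 edits works. Backtracking through the table gives one optimal edit sequence (3 edits):
  ksybyc → kstbyc (sub y→t @3)
  kstbyc → ksttyc (sub b→t @4)
  ksttyc → ksttyec (ins e @6)
Edit distance = 3.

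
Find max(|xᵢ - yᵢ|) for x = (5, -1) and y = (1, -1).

max(|x_i - y_i|) = max(|5 - 1|, |-1 - (-1)|) = max(4, 0) = 4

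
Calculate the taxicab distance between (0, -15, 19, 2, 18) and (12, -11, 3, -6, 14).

Σ|x_i - y_i| = |0 - 12| + |-15 - (-11)| + |19 - 3| + |2 - (-6)| + |18 - 14| = 12 + 4 + 16 + 8 + 4 = 44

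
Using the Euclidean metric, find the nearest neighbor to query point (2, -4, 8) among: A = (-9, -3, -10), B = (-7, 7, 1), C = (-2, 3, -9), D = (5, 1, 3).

Distances: d(A) ≈ 21.1187, d(B) ≈ 15.843, d(C) ≈ 18.8149, d(D) ≈ 7.6811. Nearest: D = (5, 1, 3) with distance 7.6811.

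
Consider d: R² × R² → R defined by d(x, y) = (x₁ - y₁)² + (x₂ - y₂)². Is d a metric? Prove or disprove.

No. The squared Euclidean distance fails the triangle inequality. Counterexample: x = (0, 0), y = (2, 3), z = (4, 6). d(x,z) = 4² + 6² = 52, but d(x,y) + d(y,z) = (2² + 3²) + (2² + 3²) = 13 + 13 = 26. Since 52 > 26, the triangle inequality is violated. (Note: √d, the ordinary Euclidean distance, IS a metric.)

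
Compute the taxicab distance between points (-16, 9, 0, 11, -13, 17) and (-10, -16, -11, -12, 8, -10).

Σ|x_i - y_i| = |-16 - (-10)| + |9 - (-16)| + |0 - (-11)| + |11 - (-12)| + |-13 - 8| + |17 - (-10)| = 6 + 25 + 11 + 23 + 21 + 27 = 113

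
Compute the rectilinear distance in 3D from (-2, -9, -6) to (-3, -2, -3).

Σ|x_i - y_i| = |-2 - (-3)| + |-9 - (-2)| + |-6 - (-3)| = 1 + 7 + 3 = 11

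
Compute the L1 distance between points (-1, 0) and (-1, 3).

Σ|x_i - y_i| = |-1 - (-1)| + |0 - 3| = 0 + 3 = 3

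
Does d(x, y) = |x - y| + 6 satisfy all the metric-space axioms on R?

No. d fails identity of indiscernibles (specifically d(x,x) = 0): d(3, 3) = |3 - 3| + 6 = 0 + 6 = 6 ≠ 0.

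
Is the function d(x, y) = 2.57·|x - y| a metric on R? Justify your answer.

Yes. Since |x - y| is a metric on R and 2.57 > 0, the positive scalar multiple 2.57·|x - y| is also a metric: scaling by a positive constant preserves non-negativity, identity (d=0 ⟺ |x-y|=0 ⟺ x=y), symmetry, and the triangle inequality.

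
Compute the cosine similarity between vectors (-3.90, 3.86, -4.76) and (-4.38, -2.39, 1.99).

With u = (-3.90, 3.86, -4.76), v = (-4.38, -2.39, 1.99):
u·v = (-3.9)·(-4.38) + 3.86·(-2.39) + (-4.76)·1.99 = 17.082 + (-9.2254) + (-9.4724) = -1.6158.
|u| = √((-3.9)² + 3.86² + (-4.76)²) = √(15.21 + 14.8996 + 22.6576) = √52.7672, |v| = √((-4.38)² + (-2.39)² + 1.99²) = √(19.1844 + 5.7121 + 3.9601) = √28.8566.
cos θ = (u·v)/(|u||v|) = -1.6158/(√52.7672·√28.8566) ≈ -0.0414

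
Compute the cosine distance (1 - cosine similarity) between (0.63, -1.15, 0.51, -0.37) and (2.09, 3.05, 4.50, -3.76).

With u = (0.63, -1.15, 0.51, -0.37), v = (2.09, 3.05, 4.50, -3.76):
u·v = 0.63·2.09 + (-1.15)·3.05 + 0.51·4.5 + (-0.37)·(-3.76) = 1.3167 + (-3.5075) + 2.295 + 1.3912 = 1.4954.
|u| = √(0.63² + (-1.15)² + 0.51² + (-0.37)²) = √(0.3969 + 1.3225 + 0.2601 + 0.1369) = √2.1164, |v| = √(2.09² + 3.05² + 4.5² + (-3.76)²) = √(4.3681 + 9.3025 + 20.25 + 14.1376) = √48.0582.
cos θ = (u·v)/(|u||v|) = 1.4954/(√2.1164·√48.0582) ≈ 0.1483
Cosine distance = 1 - cos θ ≈ 1 - 0.1483 = 0.8517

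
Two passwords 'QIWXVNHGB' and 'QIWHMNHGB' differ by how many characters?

Differing positions: 4, 5. Hamming distance = 2.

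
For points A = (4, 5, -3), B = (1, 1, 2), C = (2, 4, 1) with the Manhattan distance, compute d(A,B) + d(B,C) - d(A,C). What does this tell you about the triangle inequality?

d(A,B) = 3 + 4 + 5 = 12, d(B,C) = 1 + 3 + 1 = 5, d(A,C) = 2 + 1 + 4 = 7.
d(A,B) + d(B,C) - d(A,C) = 12 + 5 - 7 = 17 - 7 = 10. This is ≥ 0, so the triangle inequality holds for these points.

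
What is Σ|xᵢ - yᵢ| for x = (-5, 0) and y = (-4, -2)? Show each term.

Σ|x_i - y_i| = |-5 - (-4)| + |0 - (-2)| = 1 + 2 = 3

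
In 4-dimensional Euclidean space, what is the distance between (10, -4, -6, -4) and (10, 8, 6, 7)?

√(Σ(x_i - y_i)²) = √((10 - 10)² + (-4 - 8)² + (-6 - 6)² + (-4 - 7)²)
= √(0² + (-12)² + (-12)² + (-11)²) = √(0 + 144 + 144 + 121) = √409 ≈ 20.2237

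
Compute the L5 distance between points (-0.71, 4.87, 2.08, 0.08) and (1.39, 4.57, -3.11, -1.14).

(Σ|x_i - y_i|^5)^(1/5) = (|-0.71 - 1.39|^5 + |4.87 - 4.57|^5 + |2.08 - (-3.11)|^5 + |0.08 - (-1.14)|^5)^(1/5)
= (2.1^5 + 0.3^5 + 5.19^5 + 1.22^5)^(1/5) ≈ (40.841 + 0.0024 + 3765.6226 + 2.7027)^(1/5) = (3809.1687)^(1/5) ≈ 5.2019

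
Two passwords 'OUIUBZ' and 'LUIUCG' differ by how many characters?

Differing positions: 1, 5, 6. Hamming distance = 3.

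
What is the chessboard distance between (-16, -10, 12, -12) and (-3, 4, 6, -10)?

max(|x_i - y_i|) = max(|-16 - (-3)|, |-10 - 4|, |12 - 6|, |-12 - (-10)|) = max(13, 14, 6, 2) = 14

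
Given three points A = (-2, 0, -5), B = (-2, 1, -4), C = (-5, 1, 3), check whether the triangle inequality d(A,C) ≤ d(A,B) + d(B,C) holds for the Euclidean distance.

d(A,B) = √(0² + 1² + 1²) = √2 ≈ 1.4142, d(B,C) = √(3² + 0² + 7²) = √58 ≈ 7.6158, d(A,C) = √(3² + 1² + 8²) = √74 ≈ 8.6023.
d(A,C) ≈ 8.6023 ≤ 1.4142 + 7.6158 = 9.03. Triangle inequality is satisfied.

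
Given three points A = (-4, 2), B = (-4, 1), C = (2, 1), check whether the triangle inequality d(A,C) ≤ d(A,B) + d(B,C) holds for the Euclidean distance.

d(A,B) = √(0² + 1²) = √1 = 1, d(B,C) = √(6² + 0²) = √36 = 6, d(A,C) = √(6² + 1²) = √37 ≈ 6.0828.
d(A,C) ≈ 6.0828 ≤ 1 + 6 = 7. Triangle inequality is satisfied.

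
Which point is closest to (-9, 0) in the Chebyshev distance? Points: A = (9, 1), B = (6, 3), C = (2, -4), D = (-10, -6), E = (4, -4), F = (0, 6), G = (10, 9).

Distances: d(A) = 18, d(B) = 15, d(C) = 11, d(D) = 6, d(E) = 13, d(F) = 9, d(G) = 19. Nearest: D = (-10, -6) with distance 6.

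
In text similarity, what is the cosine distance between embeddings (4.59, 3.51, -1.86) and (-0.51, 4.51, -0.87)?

With u = (4.59, 3.51, -1.86), v = (-0.51, 4.51, -0.87):
u·v = 4.59·(-0.51) + 3.51·4.51 + (-1.86)·(-0.87) = (-2.3409) + 15.8301 + 1.6182 = 15.1074.
|u| = √(4.59² + 3.51² + (-1.86)²) = √(21.0681 + 12.3201 + 3.4596) = √36.8478, |v| = √((-0.51)² + 4.51² + (-0.87)²) = √(0.2601 + 20.3401 + 0.7569) = √21.3571.
cos θ = (u·v)/(|u||v|) = 15.1074/(√36.8478·√21.3571) ≈ 0.5385
Cosine distance = 1 - cos θ ≈ 1 - 0.5385 = 0.4615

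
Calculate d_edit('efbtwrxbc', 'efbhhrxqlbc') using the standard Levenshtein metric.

Let D[i][j] be the edit distance between the first i characters of 'efbtwrxbc' and the first j characters of 'efbhhrxqlbc', with D[i][0] = i, D[0][j] = j, and D[i][j] = D[i-1][j-1] if the characters match, else 1 + min(D[i-1][j], D[i][j-1], D[i-1][j-1]). Filling the table (rows: prefixes of 'efbtwrxbc', columns: prefixes of 'efbhhrxqlbc'):
     ε  e  f  b  h  h  r  x  q  l  b  c
  ε  0  1  2  3  4  5  6  7  8  9 10 11
  e  1  0  1  2  3  4  5  6  7  8  9 10
  f  2  1  0  1  2  3  4  5  6  7  8  9
  b  3  2  1  0  1  2  3  4  5  6  7  8
  t  4  3  2  1  1  2  3  4  5  6  7  8
  w  5  4  3  2  2  2  3  4  5  6  7  8
  r  6  5  4  3  3  3  2  3  4  5  6  7
  x  7  6  5  4  4  4  3  2  3  4  5  6
  b  8  7  6  5  5  5  4  3  3  4  4  5
  c  9  8  7  6  6  6  5  4  4  4  5  4
The bottom-right entry gives D[9][11] = 4, so no sequence of fewer than 4 edits works. Backtracking through the table gives one optimal edit sequence (4 edits):
  efbtwrxbc → efbhwrxbc (sub t→h @4)
  efbhwrxbc → efbhhrxbc (sub w→h @5)
  efbhhrxbc → efbhhrxqbc (ins q @8)
  efbhhrxqbc → efbhhrxqlbc (ins l @9)
Edit distance = 4.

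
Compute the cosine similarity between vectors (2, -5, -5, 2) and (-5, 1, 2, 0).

With u = (2, -5, -5, 2), v = (-5, 1, 2, 0):
u·v = 2·(-5) + (-5)·1 + (-5)·2 + 2·0 = (-10) + (-5) + (-10) + 0 = -25.
|u| = √(2² + (-5)² + (-5)² + 2²) = √58, |v| = √((-5)² + 1² + 2² + 0²) = √30, so |u||v| = √(58·30) = √1740.
cos θ = (u·v)/(|u||v|) = -25/√1740 ≈ -0.5993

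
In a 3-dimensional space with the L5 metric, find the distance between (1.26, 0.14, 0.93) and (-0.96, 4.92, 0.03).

(Σ|x_i - y_i|^5)^(1/5) = (|1.26 - (-0.96)|^5 + |0.14 - 4.92|^5 + |0.93 - 0.03|^5)^(1/5)
= (2.22^5 + 4.78^5 + 0.9^5)^(1/5) ≈ (53.9219 + 2495.396 + 0.5905)^(1/5) = (2549.9084)^(1/5) ≈ 4.8007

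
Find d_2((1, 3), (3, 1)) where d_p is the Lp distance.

(Σ|x_i - y_i|^2)^(1/2) = (|1 - 3|^2 + |3 - 1|^2)^(1/2)
= (2^2 + 2^2)^(1/2) = (4 + 4)^(1/2) = (8)^(1/2) ≈ 2.8284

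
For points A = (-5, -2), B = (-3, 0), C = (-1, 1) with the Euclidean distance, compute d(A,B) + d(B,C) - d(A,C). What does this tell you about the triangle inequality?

d(A,B) = √(2² + 2²) = √8 ≈ 2.8284, d(B,C) = √(2² + 1²) = √5 ≈ 2.2361, d(A,C) = √(4² + 3²) = √25 = 5.
d(A,B) + d(B,C) - d(A,C) = 2.8284 + 2.2361 - 5 = 5.0645 - 5 = 0.0645 (to 4 decimal places). This is ≥ 0, so the triangle inequality holds for these points.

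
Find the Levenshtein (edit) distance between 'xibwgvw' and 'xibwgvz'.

Let D[i][j] be the edit distance between the first i characters of 'xibwgvw' and the first j characters of 'xibwgvz', with D[i][0] = i, D[0][j] = j, and D[i][j] = D[i-1][j-1] if the characters match, else 1 + min(D[i-1][j], D[i][j-1], D[i-1][j-1]). Filling the table (rows: prefixes of 'xibwgvw', columns: prefixes of 'xibwgvz'):
     ε  x  i  b  w  g  v  z
  ε  0  1  2  3  4  5  6  7
  x  1  0  1  2  3  4  5  6
  i  2  1  0  1  2  3  4  5
  b  3  2  1  0  1  2  3  4
  w  4  3  2  1  0  1  2  3
  g  5  4  3  2  1  0  1  2
  v  6  5  4  3  2  1  0  1
  w  7  6  5  4  3  2  1  1
The bottom-right entry gives D[7][7] = 1, so no sequence of fewer than 1 edit works. Backtracking through the table gives one optimal edit sequence (1 edit):
  xibwgvw → xibwgvz (sub w→z @7)
Edit distance = 1.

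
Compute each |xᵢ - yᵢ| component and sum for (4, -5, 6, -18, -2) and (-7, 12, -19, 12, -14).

Σ|x_i - y_i| = |4 - (-7)| + |-5 - 12| + |6 - (-19)| + |-18 - 12| + |-2 - (-14)| = 11 + 17 + 25 + 30 + 12 = 95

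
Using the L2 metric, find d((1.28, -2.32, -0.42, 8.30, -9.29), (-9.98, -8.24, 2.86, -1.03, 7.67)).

√(Σ(x_i - y_i)²) = √((1.28 - (-9.98))² + (-2.32 - (-8.24))² + (-0.42 - 2.86)² + (8.3 - (-1.03))² + (-9.29 - 7.67)²)
= √(11.26² + 5.92² + (-3.28)² + 9.33² + (-16.96)²) = √(126.7876 + 35.0464 + 10.7584 + 87.0489 + 287.6416) = √547.2829 ≈ 23.3941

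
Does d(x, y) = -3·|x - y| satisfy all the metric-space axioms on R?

No. With c = -3 < 0, d fails non-negativity: d(8, 10) = -3·|8 - 10| = -3·2 = -6 < 0.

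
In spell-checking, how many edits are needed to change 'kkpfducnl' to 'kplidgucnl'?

Let D[i][j] be the edit distance between the first i characters of 'kkpfducnl' and the first j characters of 'kplidgucnl', with D[i][0] = i, D[0][j] = j, and D[i][j] = D[i-1][j-1] if the characters match, else 1 + min(D[i-1][j], D[i][j-1], D[i-1][j-1]). Filling the table (rows: prefixes of 'kkpfducnl', columns: prefixes of 'kplidgucnl'):
     ε  k  p  l  i  d  g  u  c  n  l
  ε  0  1  2  3  4  5  6  7  8  9 10
  k  1  0  1  2  3  4  5  6  7  8  9
  k  2  1  1  2  3  4  5  6  7  8  9
  p  3  2  1  2  3  4  5  6  7  8  9
  f  4  3  2  2  3  4  5  6  7  8  9
  d  5  4  3  3  3  3  4  5  6  7  8
  u  6  5  4  4  4  4  4  4  5  6  7
  c  7  6  5  5  5  5  5  5  4  5  6
  n  8  7  6  6  6  6  6  6  5  4  5
  l  9  8  7  6  7  7  7  7  6  5  4
The bottom-right entry gives D[9][10] = 4, so no sequence of fewer than 4 edits works. Backtracking through the table gives one optimal edit sequence (4 edits):
  kkpfducnl → kppfducnl (sub k→p @2)
  kppfducnl → kplfducnl (sub p→l @3)
  kplfducnl → kpliducnl (sub f→i @4)
  kpliducnl → kplidgucnl (ins g @6)
Edit distance = 4.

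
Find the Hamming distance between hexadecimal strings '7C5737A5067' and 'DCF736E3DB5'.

Differing positions: 1, 3, 6, 7, 8, 9, 10, 11. Hamming distance = 8.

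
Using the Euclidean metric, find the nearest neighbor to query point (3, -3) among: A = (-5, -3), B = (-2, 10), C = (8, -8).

Distances: d(A) = 8, d(B) ≈ 13.9284, d(C) ≈ 7.0711. Nearest: C = (8, -8) with distance 7.0711.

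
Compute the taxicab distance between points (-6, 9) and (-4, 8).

Σ|x_i - y_i| = |-6 - (-4)| + |9 - 8| = 2 + 1 = 3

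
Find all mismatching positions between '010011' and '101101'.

Differing positions: 1, 2, 3, 4, 5. Hamming distance = 5.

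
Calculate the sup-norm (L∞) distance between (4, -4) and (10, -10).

max(|x_i - y_i|) = max(|4 - 10|, |-4 - (-10)|) = max(6, 6) = 6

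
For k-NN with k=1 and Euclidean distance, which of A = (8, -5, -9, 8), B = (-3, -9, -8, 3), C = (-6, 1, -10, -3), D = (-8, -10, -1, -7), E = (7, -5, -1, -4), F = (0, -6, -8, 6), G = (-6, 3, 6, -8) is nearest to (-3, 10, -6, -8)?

Distances: d(A) ≈ 24.7184, d(B) ≈ 22.0454, d(C) ≈ 11.4455, d(D) ≈ 21.2368, d(E) ≈ 19.1311, d(F) ≈ 21.5639, d(G) ≈ 14.2127. Nearest: C = (-6, 1, -10, -3) with distance 11.4455.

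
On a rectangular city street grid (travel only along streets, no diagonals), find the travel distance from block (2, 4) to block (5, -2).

Σ|x_i - y_i| = |2 - 5| + |4 - (-2)| = 3 + 6 = 9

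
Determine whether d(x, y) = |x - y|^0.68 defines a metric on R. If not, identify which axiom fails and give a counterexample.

Yes. With 0 < p = 0.68 ≤ 1, d(x,y) = |x-y|^0.68 is a metric on R. Non-negativity and symmetry are immediate; |x-y|^0.68 = 0 ⟺ |x-y| = 0 ⟺ x = y. For the triangle inequality, the function t ↦ t^0.68 is subadditive on [0,∞) when p ≤ 1, so |x-z|^0.68 ≤ (|x-y| + |y-z|)^0.68 ≤ |x-y|^0.68 + |y-z|^0.68.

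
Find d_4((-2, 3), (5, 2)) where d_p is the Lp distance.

(Σ|x_i - y_i|^4)^(1/4) = (|-2 - 5|^4 + |3 - 2|^4)^(1/4)
= (7^4 + 1^4)^(1/4) = (2401 + 1)^(1/4) = (2402)^(1/4) ≈ 7.0007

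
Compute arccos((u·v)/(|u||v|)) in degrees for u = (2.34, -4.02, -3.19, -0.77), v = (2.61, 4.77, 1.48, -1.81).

With u = (2.34, -4.02, -3.19, -0.77), v = (2.61, 4.77, 1.48, -1.81):
u·v = 2.34·2.61 + (-4.02)·4.77 + (-3.19)·1.48 + (-0.77)·(-1.81) = 6.1074 + (-19.1754) + (-4.7212) + 1.3937 = -16.3955.
|u| = √(2.34² + (-4.02)² + (-3.19)² + (-0.77)²) = √(5.4756 + 16.1604 + 10.1761 + 0.5929) = √32.405, |v| = √(2.61² + 4.77² + 1.48² + (-1.81)²) = √(6.8121 + 22.7529 + 2.1904 + 3.2761) = √35.0315.
cos θ = (u·v)/(|u||v|) = -16.3955/(√32.405·√35.0315) ≈ -0.486619
θ = arccos(-0.486619) ≈ 119.12°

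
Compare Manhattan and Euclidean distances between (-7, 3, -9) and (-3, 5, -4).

L1 = |-7 - (-3)| + |3 - 5| + |-9 - (-4)| = 4 + 2 + 5 = 11
L2 = √(4² + 2² + 5²) = √45 ≈ 6.7082
L1 ≥ L2 always (equality iff movement is along one axis); L1 > L2 here.
Ratio L1/L2 = 11/√45 ≈ 1.6398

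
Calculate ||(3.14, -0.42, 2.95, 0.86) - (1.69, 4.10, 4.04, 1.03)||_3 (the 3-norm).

(Σ|x_i - y_i|^3)^(1/3) = (|3.14 - 1.69|^3 + |-0.42 - 4.1|^3 + |2.95 - 4.04|^3 + |0.86 - 1.03|^3)^(1/3)
= (1.45^3 + 4.52^3 + 1.09^3 + 0.17^3)^(1/3) ≈ (3.0486 + 92.3454 + 1.295 + 0.0049)^(1/3) = (96.6939)^(1/3) ≈ 4.5899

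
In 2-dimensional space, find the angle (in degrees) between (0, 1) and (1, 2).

With u = (0, 1), v = (1, 2):
u·v = 0·1 + 1·2 = 0 + 2 = 2.
|u| = √(0² + 1²) = √1, |v| = √(1² + 2²) = √5, so |u||v| = √(1·5) = √5.
cos θ = (u·v)/(|u||v|) = 2/√5 ≈ 0.894427
θ = arccos(0.894427) ≈ 26.57°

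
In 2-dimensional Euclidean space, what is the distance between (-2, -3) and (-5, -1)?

√(Σ(x_i - y_i)²) = √((-2 - (-5))² + (-3 - (-1))²)
= √(3² + (-2)²) = √(9 + 4) = √13 ≈ 3.6056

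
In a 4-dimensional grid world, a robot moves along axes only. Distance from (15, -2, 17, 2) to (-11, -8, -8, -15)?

Σ|x_i - y_i| = |15 - (-11)| + |-2 - (-8)| + |17 - (-8)| + |2 - (-15)| = 26 + 6 + 25 + 17 = 74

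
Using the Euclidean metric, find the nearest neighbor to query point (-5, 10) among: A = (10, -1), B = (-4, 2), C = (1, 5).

Distances: d(A) ≈ 18.6011, d(B) ≈ 8.0623, d(C) ≈ 7.8102. Nearest: C = (1, 5) with distance 7.8102.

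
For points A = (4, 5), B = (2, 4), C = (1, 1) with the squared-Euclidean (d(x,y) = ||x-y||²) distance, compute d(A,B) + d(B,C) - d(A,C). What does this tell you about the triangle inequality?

d(A,B) = 2² + 1² = 5, d(B,C) = 1² + 3² = 10, d(A,C) = 3² + 4² = 25.
d(A,B) + d(B,C) - d(A,C) = 5 + 10 - 25 = 15 - 25 = -10. This is < 0, so the triangle inequality FAILS for these points (squared-Euclidean is not a metric).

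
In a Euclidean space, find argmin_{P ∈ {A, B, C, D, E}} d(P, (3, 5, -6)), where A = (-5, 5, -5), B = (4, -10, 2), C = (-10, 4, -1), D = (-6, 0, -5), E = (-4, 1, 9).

Distances: d(A) ≈ 8.0623, d(B) ≈ 17.0294, d(C) ≈ 13.9642, d(D) ≈ 10.3441, d(E) ≈ 17.0294. Nearest: A = (-5, 5, -5) with distance 8.0623.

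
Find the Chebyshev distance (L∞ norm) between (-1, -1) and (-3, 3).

max(|x_i - y_i|) = max(|-1 - (-3)|, |-1 - 3|) = max(2, 4) = 4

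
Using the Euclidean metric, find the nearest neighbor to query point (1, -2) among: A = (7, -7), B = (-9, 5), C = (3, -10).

Distances: d(A) ≈ 7.8102, d(B) ≈ 12.2066, d(C) ≈ 8.2462. Nearest: A = (7, -7) with distance 7.8102.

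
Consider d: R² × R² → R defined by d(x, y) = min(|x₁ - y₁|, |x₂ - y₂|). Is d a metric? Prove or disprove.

No. d fails identity of indiscernibles: take x = (-3, 0) and y = (-3, 1). Then d(x,y) = min(|-3 - (-3)|, |0 - 1|) = min(0, 1) = 0, yet x ≠ y.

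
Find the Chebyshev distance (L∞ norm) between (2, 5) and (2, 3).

max(|x_i - y_i|) = max(|2 - 2|, |5 - 3|) = max(0, 2) = 2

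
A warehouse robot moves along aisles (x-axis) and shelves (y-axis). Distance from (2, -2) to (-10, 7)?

Σ|x_i - y_i| = |2 - (-10)| + |-2 - 7| = 12 + 9 = 21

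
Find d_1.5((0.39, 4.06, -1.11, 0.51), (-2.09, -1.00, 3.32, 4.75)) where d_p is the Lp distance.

(Σ|x_i - y_i|^1.5)^(1/1.5) = (|0.39 - (-2.09)|^1.5 + |4.06 - (-1)|^1.5 + |-1.11 - 3.32|^1.5 + |0.51 - 4.75|^1.5)^(1/1.5)
= (2.48^1.5 + 5.06^1.5 + 4.43^1.5 + 4.24^1.5)^(1/1.5) ≈ (3.9055 + 11.3822 + 9.3241 + 8.7307)^(1/1.5) = (33.3425)^(1/1.5) ≈ 10.3593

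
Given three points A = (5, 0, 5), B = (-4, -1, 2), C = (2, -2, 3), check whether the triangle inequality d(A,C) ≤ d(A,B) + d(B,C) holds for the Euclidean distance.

d(A,B) = √(9² + 1² + 3²) = √91 ≈ 9.5394, d(B,C) = √(6² + 1² + 1²) = √38 ≈ 6.1644, d(A,C) = √(3² + 2² + 2²) = √17 ≈ 4.1231.
d(A,C) ≈ 4.1231 ≤ 9.5394 + 6.1644 = 15.7038. Triangle inequality is satisfied.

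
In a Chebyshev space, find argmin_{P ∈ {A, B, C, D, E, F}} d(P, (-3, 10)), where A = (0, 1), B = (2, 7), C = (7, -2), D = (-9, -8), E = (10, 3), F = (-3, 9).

Distances: d(A) = 9, d(B) = 5, d(C) = 12, d(D) = 18, d(E) = 13, d(F) = 1. Nearest: F = (-3, 9) with distance 1.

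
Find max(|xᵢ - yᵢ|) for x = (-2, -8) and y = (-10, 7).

max(|x_i - y_i|) = max(|-2 - (-10)|, |-8 - 7|) = max(8, 15) = 15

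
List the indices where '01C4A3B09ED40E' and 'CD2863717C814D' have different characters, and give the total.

Differing positions: 1, 2, 3, 4, 5, 7, 8, 9, 10, 11, 12, 13, 14. Hamming distance = 13.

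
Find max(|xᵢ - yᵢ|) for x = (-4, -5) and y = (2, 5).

max(|x_i - y_i|) = max(|-4 - 2|, |-5 - 5|) = max(6, 10) = 10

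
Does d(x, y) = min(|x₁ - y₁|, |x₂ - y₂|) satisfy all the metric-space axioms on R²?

No. d fails identity of indiscernibles: take x = (-5, 0) and y = (-5, 8). Then d(x,y) = min(|-5 - (-5)|, |0 - 8|) = min(0, 8) = 0, yet x ≠ y.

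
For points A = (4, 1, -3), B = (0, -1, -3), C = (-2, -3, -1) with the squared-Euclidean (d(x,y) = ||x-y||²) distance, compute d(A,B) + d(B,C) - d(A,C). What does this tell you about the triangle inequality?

d(A,B) = 4² + 2² + 0² = 20, d(B,C) = 2² + 2² + 2² = 12, d(A,C) = 6² + 4² + 2² = 56.
d(A,B) + d(B,C) - d(A,C) = 20 + 12 - 56 = 32 - 56 = -24. This is < 0, so the triangle inequality FAILS for these points (squared-Euclidean is not a metric).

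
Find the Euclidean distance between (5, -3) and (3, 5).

√(Σ(x_i - y_i)²) = √((5 - 3)² + (-3 - 5)²)
= √(2² + (-8)²) = √(4 + 64) = √68 ≈ 8.2462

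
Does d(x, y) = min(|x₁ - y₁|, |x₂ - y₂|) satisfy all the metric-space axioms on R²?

No. d fails identity of indiscernibles: take x = (-1, 0) and y = (-1, 4). Then d(x,y) = min(|-1 - (-1)|, |0 - 4|) = min(0, 4) = 0, yet x ≠ y.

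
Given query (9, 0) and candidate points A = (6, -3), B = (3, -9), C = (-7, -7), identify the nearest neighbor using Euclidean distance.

Distances: d(A) ≈ 4.2426, d(B) ≈ 10.8167, d(C) ≈ 17.4642. Nearest: A = (6, -3) with distance 4.2426.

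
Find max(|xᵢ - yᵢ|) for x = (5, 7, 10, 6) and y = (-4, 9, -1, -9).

max(|x_i - y_i|) = max(|5 - (-4)|, |7 - 9|, |10 - (-1)|, |6 - (-9)|) = max(9, 2, 11, 15) = 15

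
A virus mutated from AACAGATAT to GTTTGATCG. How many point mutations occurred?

Differing positions: 1, 2, 3, 4, 8, 9. Hamming distance = 6.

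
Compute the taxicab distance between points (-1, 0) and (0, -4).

Σ|x_i - y_i| = |-1 - 0| + |0 - (-4)| = 1 + 4 = 5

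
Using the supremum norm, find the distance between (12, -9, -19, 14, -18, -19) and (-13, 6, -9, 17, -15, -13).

max(|x_i - y_i|) = max(|12 - (-13)|, |-9 - 6|, |-19 - (-9)|, |14 - 17|, |-18 - (-15)|, |-19 - (-13)|) = max(25, 15, 10, 3, 3, 6) = 25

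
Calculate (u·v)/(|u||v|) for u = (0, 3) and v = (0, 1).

With u = (0, 3), v = (0, 1):
u·v = 0·0 + 3·1 = 0 + 3 = 3.
|u| = √(0² + 3²) = √9, |v| = √(0² + 1²) = √1, so |u||v| = √(9·1) = √9 = 3.
cos θ = (u·v)/(|u||v|) = 3/3 = 1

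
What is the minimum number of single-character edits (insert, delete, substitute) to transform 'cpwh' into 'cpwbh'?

Let D[i][j] be the edit distance between the first i characters of 'cpwh' and the first j characters of 'cpwbh', with D[i][0] = i, D[0][j] = j, and D[i][j] = D[i-1][j-1] if the characters match, else 1 + min(D[i-1][j], D[i][j-1], D[i-1][j-1]). Filling the table (rows: prefixes of 'cpwh', columns: prefixes of 'cpwbh'):
     ε  c  p  w  b  h
  ε  0  1  2  3  4  5
  c  1  0  1  2  3  4
  p  2  1  0  1  2  3
  w  3  2  1  0  1  2
  h  4  3  2  1  1  1
The bottom-right entry gives D[4][5] = 1, so no sequence of fewer than 1 edit works. Backtracking through the table gives one optimal edit sequence (1 edit):
  cpwh → cpwbh (ins b @4)
Edit distance = 1.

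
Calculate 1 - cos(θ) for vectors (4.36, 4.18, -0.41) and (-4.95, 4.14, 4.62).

With u = (4.36, 4.18, -0.41), v = (-4.95, 4.14, 4.62):
u·v = 4.36·(-4.95) + 4.18·4.14 + (-0.41)·4.62 = (-21.582) + 17.3052 + (-1.8942) = -6.171.
|u| = √(4.36² + 4.18² + (-0.41)²) = √(19.0096 + 17.4724 + 0.1681) = √36.6501, |v| = √((-4.95)² + 4.14² + 4.62²) = √(24.5025 + 17.1396 + 21.3444) = √62.9865.
cos θ = (u·v)/(|u||v|) = -6.171/(√36.6501·√62.9865) ≈ -0.1284
Cosine distance = 1 - cos θ ≈ 1 - (-0.1284) = 1.1284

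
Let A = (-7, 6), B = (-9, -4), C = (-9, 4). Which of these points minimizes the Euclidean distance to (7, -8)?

Distances: d(A) ≈ 19.799, d(B) ≈ 16.4924, d(C) = 20. Nearest: B = (-9, -4) with distance 16.4924.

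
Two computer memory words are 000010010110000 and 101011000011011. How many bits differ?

Differing positions: 1, 3, 6, 8, 10, 12, 14, 15. Hamming distance = 8.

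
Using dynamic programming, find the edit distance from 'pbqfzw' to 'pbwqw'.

Let D[i][j] be the edit distance between the first i characters of 'pbqfzw' and the first j characters of 'pbwqw', with D[i][0] = i, D[0][j] = j, and D[i][j] = D[i-1][j-1] if the characters match, else 1 + min(D[i-1][j], D[i][j-1], D[i-1][j-1]). Filling the table (rows: prefixes of 'pbqfzw', columns: prefixes of 'pbwqw'):
     ε  p  b  w  q  w
  ε  0  1  2  3  4  5
  p  1  0  1  2  3  4
  b  2  1  0  1  2  3
  q  3  2  1  1  1  2
  f  4  3  2  2  2  2
  z  5  4  3  3  3  3
  w  6  5  4  3  4  3
The bottom-right entry gives D[6][5] = 3, so no sequence of fewer than 3 edits works. Backtracking through the table gives one optimal edit sequence (3 edits):
  pbqfzw → pbfzw (del q @3)
  pbfzw → pbwzw (sub f→w @3)
  pbwzw → pbwqw (sub z→q @4)
Edit distance = 3.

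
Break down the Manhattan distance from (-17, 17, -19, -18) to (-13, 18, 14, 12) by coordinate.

Σ|x_i - y_i| = |-17 - (-13)| + |17 - 18| + |-19 - 14| + |-18 - 12| = 4 + 1 + 33 + 30 = 68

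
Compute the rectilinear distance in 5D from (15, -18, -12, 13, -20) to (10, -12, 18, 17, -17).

Σ|x_i - y_i| = |15 - 10| + |-18 - (-12)| + |-12 - 18| + |13 - 17| + |-20 - (-17)| = 5 + 6 + 30 + 4 + 3 = 48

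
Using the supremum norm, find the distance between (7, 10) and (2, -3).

max(|x_i - y_i|) = max(|7 - 2|, |10 - (-3)|) = max(5, 13) = 13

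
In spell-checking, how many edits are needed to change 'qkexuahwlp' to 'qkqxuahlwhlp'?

Let D[i][j] be the edit distance between the first i characters of 'qkexuahwlp' and the first j characters of 'qkqxuahlwhlp', with D[i][0] = i, D[0][j] = j, and D[i][j] = D[i-1][j-1] if the characters match, else 1 + min(D[i-1][j], D[i][j-1], D[i-1][j-1]). Filling the table (rows: prefixes of 'qkexuahwlp', columns: prefixes of 'qkqxuahlwhlp'):
     ε  q  k  q  x  u  a  h  l  w  h  l  p
  ε  0  1  2  3  4  5  6  7  8  9 10 11 12
  q  1  0  1  2  3  4  5  6  7  8  9 10 11
  k  2  1  0  1  2  3  4  5  6  7  8  9 10
  e  3  2  1  1  2  3  4  5  6  7  8  9 10
  x  4  3  2  2  1  2  3  4  5  6  7  8  9
  u  5  4  3  3  2  1  2  3  4  5  6  7  8
  a  6  5  4  4  3  2  1  2  3  4  5  6  7
  h  7  6  5  5  4  3  2  1  2  3  4  5  6
  w  8  7  6  6  5  4  3  2  2  2  3  4  5
  l  9  8  7  7  6  5  4  3  2  3  3  3  4
  p 10  9  8  8  7  6  5  4  3  3  4  4  3
The bottom-right entry gives D[10][12] = 3, so no sequence of fewer than 3 edits works. Backtracking through the table gives one optimal edit sequence (3 edits):
  qkexuahwlp → qkqxuahwlp (sub e→q @3)
  qkqxuahwlp → qkqxuahlwlp (ins l @8)
  qkqxuahlwlp → qkqxuahlwhlp (ins h @10)
Edit distance = 3.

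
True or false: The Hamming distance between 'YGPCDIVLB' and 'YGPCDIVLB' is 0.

Differing positions: none. Hamming distance = 0, so the claim is true.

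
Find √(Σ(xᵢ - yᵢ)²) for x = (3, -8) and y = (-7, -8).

√(Σ(x_i - y_i)²) = √((3 - (-7))² + (-8 - (-8))²)
= √(10² + 0²) = √(100 + 0) = √100 = 10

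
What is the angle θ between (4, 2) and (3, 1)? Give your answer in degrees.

With u = (4, 2), v = (3, 1):
u·v = 4·3 + 2·1 = 12 + 2 = 14.
|u| = √(4² + 2²) = √20, |v| = √(3² + 1²) = √10, so |u||v| = √(20·10) = √200.
cos θ = (u·v)/(|u||v|) = 14/√200 ≈ 0.989949
θ = arccos(0.989949) ≈ 8.13°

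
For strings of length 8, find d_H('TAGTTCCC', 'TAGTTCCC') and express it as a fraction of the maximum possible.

Differing positions: none. Hamming distance = 0. The maximum possible Hamming distance for length-8 strings is 8, so d_H/8 = 0/8 = 0.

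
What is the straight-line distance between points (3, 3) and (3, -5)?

√(Σ(x_i - y_i)²) = √((3 - 3)² + (3 - (-5))²)
= √(0² + 8²) = √(0 + 64) = √64 = 8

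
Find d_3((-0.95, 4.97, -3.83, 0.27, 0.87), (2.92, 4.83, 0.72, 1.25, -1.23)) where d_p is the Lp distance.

(Σ|x_i - y_i|^3)^(1/3) = (|-0.95 - 2.92|^3 + |4.97 - 4.83|^3 + |-3.83 - 0.72|^3 + |0.27 - 1.25|^3 + |0.87 - (-1.23)|^3)^(1/3)
= (3.87^3 + 0.14^3 + 4.55^3 + 0.98^3 + 2.1^3)^(1/3) ≈ (57.9606 + 0.0027 + 94.1964 + 0.9412 + 9.261)^(1/3) = (162.3619)^(1/3) ≈ 5.4554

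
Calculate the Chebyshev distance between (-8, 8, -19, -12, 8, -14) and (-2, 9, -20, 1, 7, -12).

max(|x_i - y_i|) = max(|-8 - (-2)|, |8 - 9|, |-19 - (-20)|, |-12 - 1|, |8 - 7|, |-14 - (-12)|) = max(6, 1, 1, 13, 1, 2) = 13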